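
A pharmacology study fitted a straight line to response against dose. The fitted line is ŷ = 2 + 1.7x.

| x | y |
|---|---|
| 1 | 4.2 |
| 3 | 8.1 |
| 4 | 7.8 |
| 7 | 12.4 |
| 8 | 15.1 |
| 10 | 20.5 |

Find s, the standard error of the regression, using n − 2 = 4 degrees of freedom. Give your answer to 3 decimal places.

s = 1.323

x=1: ŷ = 2 + 1.7·1 = 3.7; e = 4.2 − 3.7 = 0.5
x=3: ŷ = 2 + 1.7·3 = 7.1; e = 8.1 − 7.1 = 1
x=4: ŷ = 2 + 1.7·4 = 8.8; e = 7.8 − 8.8 = -1
x=7: ŷ = 2 + 1.7·7 = 13.9; e = 12.4 − 13.9 = -1.5
x=8: ŷ = 2 + 1.7·8 = 15.6; e = 15.1 − 15.6 = -0.5
x=10: ŷ = 2 + 1.7·10 = 19; e = 20.5 − 19 = 1.5
SSE = 0.25 + 1 + 1 + 2.25 + 0.25 + 2.25 = 7
s = √(7/4) = √1.75 ≈ 1.323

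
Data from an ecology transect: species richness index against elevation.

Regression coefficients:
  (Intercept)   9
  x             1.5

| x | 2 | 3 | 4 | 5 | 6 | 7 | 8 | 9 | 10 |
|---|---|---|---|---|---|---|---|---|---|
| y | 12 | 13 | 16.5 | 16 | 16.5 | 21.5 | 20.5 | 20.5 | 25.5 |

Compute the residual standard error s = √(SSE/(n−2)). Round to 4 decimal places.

s = 1.4880

x=2: ŷ = 9 + 1.5·2 = 12; e = 12 − 12 = 0
x=3: ŷ = 9 + 1.5·3 = 13.5; e = 13 − 13.5 = -0.5
x=4: ŷ = 9 + 1.5·4 = 15; e = 16.5 − 15 = 1.5
x=5: ŷ = 9 + 1.5·5 = 16.5; e = 16 − 16.5 = -0.5
x=6: ŷ = 9 + 1.5·6 = 18; e = 16.5 − 18 = -1.5
x=7: ŷ = 9 + 1.5·7 = 19.5; e = 21.5 − 19.5 = 2
x=8: ŷ = 9 + 1.5·8 = 21; e = 20.5 − 21 = -0.5
x=9: ŷ = 9 + 1.5·9 = 22.5; e = 20.5 − 22.5 = -2
x=10: ŷ = 9 + 1.5·10 = 24; e = 25.5 − 24 = 1.5
SSE = 0 + 0.25 + 2.25 + 0.25 + 2.25 + 4 + 0.25 + 4 + 2.25 = 15.5
s = √(15.5/7) = √2.21429 ≈ 1.4880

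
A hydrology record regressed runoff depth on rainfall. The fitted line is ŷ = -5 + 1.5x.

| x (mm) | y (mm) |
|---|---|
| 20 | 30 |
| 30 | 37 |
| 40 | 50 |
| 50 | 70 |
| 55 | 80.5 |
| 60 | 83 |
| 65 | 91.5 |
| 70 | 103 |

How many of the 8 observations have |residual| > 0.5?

x=20: ŷ = -5 + 1.5·20 = 25; r = 30 − 25 = 5
x=30: ŷ = -5 + 1.5·30 = 40; r = 37 − 40 = -3
x=40: ŷ = -5 + 1.5·40 = 55; r = 50 − 55 = -5
x=50: ŷ = -5 + 1.5·50 = 70; r = 70 − 70 = 0
x=55: ŷ = -5 + 1.5·55 = 77.5; r = 80.5 − 77.5 = 3
x=60: ŷ = -5 + 1.5·60 = 85; r = 83 − 85 = -2
x=65: ŷ = -5 + 1.5·65 = 92.5; r = 91.5 − 92.5 = -1
x=70: ŷ = -5 + 1.5·70 = 100; r = 103 − 100 = 3
|r| > 0.5: x=20 (|r|=5), x=30 (|r|=3), x=40 (|r|=5), x=55 (|r|=3), x=60 (|r|=2), x=65 (|r|=1), x=70 (|r|=3) → 7

7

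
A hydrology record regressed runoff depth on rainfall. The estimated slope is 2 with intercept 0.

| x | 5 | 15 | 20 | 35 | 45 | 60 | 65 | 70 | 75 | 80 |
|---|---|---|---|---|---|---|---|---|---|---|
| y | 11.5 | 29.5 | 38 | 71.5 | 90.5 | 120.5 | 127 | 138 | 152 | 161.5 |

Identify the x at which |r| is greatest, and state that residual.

x=5: ŷ = 2·5 = 10; r = 11.5 − 10 = 1.5
x=15: ŷ = 2·15 = 30; r = 29.5 − 30 = -0.5
x=20: ŷ = 2·20 = 40; r = 38 − 40 = -2
x=35: ŷ = 2·35 = 70; r = 71.5 − 70 = 1.5
x=45: ŷ = 2·45 = 90; r = 90.5 − 90 = 0.5
x=60: ŷ = 2·60 = 120; r = 120.5 − 120 = 0.5
x=65: ŷ = 2·65 = 130; r = 127 − 130 = -3
x=70: ŷ = 2·70 = 140; r = 138 − 140 = -2
x=75: ŷ = 2·75 = 150; r = 152 − 150 = 2
x=80: ŷ = 2·80 = 160; r = 161.5 − 160 = 1.5
Largest |r| is 3 at x = 65, residual -3.

x = 65, r = -3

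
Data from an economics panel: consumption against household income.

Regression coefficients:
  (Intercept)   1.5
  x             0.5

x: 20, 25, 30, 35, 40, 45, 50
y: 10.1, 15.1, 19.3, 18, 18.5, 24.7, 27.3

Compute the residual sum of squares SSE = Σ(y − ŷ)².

x=20: ŷ = 1.5 + 0.5·20 = 11.5; e = 10.1 − 11.5 = -1.4
x=25: ŷ = 1.5 + 0.5·25 = 14; e = 15.1 − 14 = 1.1
x=30: ŷ = 1.5 + 0.5·30 = 16.5; e = 19.3 − 16.5 = 2.8
x=35: ŷ = 1.5 + 0.5·35 = 19; e = 18 − 19 = -1
x=40: ŷ = 1.5 + 0.5·40 = 21.5; e = 18.5 − 21.5 = -3
x=45: ŷ = 1.5 + 0.5·45 = 24; e = 24.7 − 24 = 0.7
x=50: ŷ = 1.5 + 0.5·50 = 26.5; e = 27.3 − 26.5 = 0.8
SSE = 1.96 + 1.21 + 7.84 + 1 + 9 + 0.49 + 0.64 = 22.14

SSE = 22.14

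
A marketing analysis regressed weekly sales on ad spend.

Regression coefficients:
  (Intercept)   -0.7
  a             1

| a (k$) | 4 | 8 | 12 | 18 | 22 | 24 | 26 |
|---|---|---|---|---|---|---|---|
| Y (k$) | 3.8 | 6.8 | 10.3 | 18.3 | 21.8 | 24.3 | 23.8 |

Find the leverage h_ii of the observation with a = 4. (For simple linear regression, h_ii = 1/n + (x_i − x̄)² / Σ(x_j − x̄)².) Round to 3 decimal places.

ā = (4 + 8 + 12 + 18 + 22 + 24 + 26)/7 = 16.2857
Σ(a − ā)² = 150.939 + 68.6531 + 18.3673 + 2.93878 + 32.6531 + 59.5102 + 94.3673 = 427.429
h = 1/7 + (-12.2857)²/427.429 = 0.142857 + 0.353132 = 0.496

h = 0.496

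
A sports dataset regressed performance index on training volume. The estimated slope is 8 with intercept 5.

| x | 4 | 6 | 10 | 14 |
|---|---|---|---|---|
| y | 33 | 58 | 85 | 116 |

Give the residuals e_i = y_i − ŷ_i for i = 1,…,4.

x=4: ŷ = 5 + 8·4 = 37; e = 33 − 37 = -4
x=6: ŷ = 5 + 8·6 = 53; e = 58 − 53 = 5
x=10: ŷ = 5 + 8·10 = 85; e = 85 − 85 = 0
x=14: ŷ = 5 + 8·14 = 117; e = 116 − 117 = -1

-4, 5, 0, -1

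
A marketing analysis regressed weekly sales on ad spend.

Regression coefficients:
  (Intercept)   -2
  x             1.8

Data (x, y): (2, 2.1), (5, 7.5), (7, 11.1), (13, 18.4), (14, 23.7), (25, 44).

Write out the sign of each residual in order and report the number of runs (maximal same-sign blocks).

3 runs

x=2: ŷ = -2 + 1.8·2 = 1.6; r = 2.1 − 1.6 = 0.5
x=5: ŷ = -2 + 1.8·5 = 7; r = 7.5 − 7 = 0.5
x=7: ŷ = -2 + 1.8·7 = 10.6; r = 11.1 − 10.6 = 0.5
x=13: ŷ = -2 + 1.8·13 = 21.4; r = 18.4 − 21.4 = -3
x=14: ŷ = -2 + 1.8·14 = 23.2; r = 23.7 − 23.2 = 0.5
x=25: ŷ = -2 + 1.8·25 = 43; r = 44 − 43 = 1
Signs: + + + − + +
Runs: +×3, −×1, +×2 → 3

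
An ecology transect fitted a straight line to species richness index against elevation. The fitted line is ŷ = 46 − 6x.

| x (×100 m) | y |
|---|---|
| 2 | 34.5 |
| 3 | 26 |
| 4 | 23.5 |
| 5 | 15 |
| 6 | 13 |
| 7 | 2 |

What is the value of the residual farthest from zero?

x=2: ŷ = 46 − 6·2 = 34; r = 34.5 − 34 = 0.5
x=3: ŷ = 46 − 6·3 = 28; r = 26 − 28 = -2
x=4: ŷ = 46 − 6·4 = 22; r = 23.5 − 22 = 1.5
x=5: ŷ = 46 − 6·5 = 16; r = 15 − 16 = -1
x=6: ŷ = 46 − 6·6 = 10; r = 13 − 10 = 3
x=7: ŷ = 46 − 6·7 = 4; r = 2 − 4 = -2
Largest |r| is 3 at x = 6, residual 3.

r = 3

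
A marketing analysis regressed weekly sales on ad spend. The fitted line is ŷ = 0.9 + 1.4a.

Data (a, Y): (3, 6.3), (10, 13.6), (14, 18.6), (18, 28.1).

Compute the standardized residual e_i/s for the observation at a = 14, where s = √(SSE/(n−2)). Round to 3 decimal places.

-0.820

a=3: ŷ = 0.9 + 1.4·3 = 5.1; e = 6.3 − 5.1 = 1.2
a=10: ŷ = 0.9 + 1.4·10 = 14.9; e = 13.6 − 14.9 = -1.3
a=14: ŷ = 0.9 + 1.4·14 = 20.5; e = 18.6 − 20.5 = -1.9
a=18: ŷ = 0.9 + 1.4·18 = 26.1; e = 28.1 − 26.1 = 2
SSE = 1.44 + 1.69 + 3.61 + 4 = 10.74
s = √(10.74/2) = 2.31733
e/s = -1.9 / 2.31733 = -0.820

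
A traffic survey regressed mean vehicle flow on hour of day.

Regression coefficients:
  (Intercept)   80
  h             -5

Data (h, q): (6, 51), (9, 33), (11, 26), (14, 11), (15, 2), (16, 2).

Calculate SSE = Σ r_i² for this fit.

SSE = 20

h=6: q̂ = 80 − 5·6 = 50; r = 51 − 50 = 1
h=9: q̂ = 80 − 5·9 = 35; r = 33 − 35 = -2
h=11: q̂ = 80 − 5·11 = 25; r = 26 − 25 = 1
h=14: q̂ = 80 − 5·14 = 10; r = 11 − 10 = 1
h=15: q̂ = 80 − 5·15 = 5; r = 2 − 5 = -3
h=16: q̂ = 80 − 5·16 = 0; r = 2 − 0 = 2
SSE = 1 + 4 + 1 + 1 + 9 + 4 = 20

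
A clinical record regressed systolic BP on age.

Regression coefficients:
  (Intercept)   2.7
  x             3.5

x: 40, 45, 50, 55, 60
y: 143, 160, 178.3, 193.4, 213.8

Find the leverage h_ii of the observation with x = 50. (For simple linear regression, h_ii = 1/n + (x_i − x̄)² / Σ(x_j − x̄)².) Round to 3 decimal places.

x̄ = (40 + 45 + 50 + 55 + 60)/5 = 50
Σ(x − x̄)² = 100 + 25 + 0 + 25 + 100 = 250
h = 1/5 + (0)²/250 = 0.2 + 0 = 0.200

h = 0.200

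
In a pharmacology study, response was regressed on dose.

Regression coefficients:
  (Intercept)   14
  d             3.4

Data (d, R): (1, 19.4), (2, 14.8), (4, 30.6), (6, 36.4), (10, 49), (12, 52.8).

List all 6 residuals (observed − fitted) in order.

d=1: R̂ = 14 + 3.4·1 = 17.4; e = 19.4 − 17.4 = 2
d=2: R̂ = 14 + 3.4·2 = 20.8; e = 14.8 − 20.8 = -6
d=4: R̂ = 14 + 3.4·4 = 27.6; e = 30.6 − 27.6 = 3
d=6: R̂ = 14 + 3.4·6 = 34.4; e = 36.4 − 34.4 = 2
d=10: R̂ = 14 + 3.4·10 = 48; e = 49 − 48 = 1
d=12: R̂ = 14 + 3.4·12 = 54.8; e = 52.8 − 54.8 = -2

2, -6, 3, 2, 1, -2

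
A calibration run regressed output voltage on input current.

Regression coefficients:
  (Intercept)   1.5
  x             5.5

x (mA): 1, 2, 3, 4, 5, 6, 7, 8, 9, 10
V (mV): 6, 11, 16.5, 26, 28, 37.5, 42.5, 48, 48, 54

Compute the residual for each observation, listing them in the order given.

x=1: V̂ = 1.5 + 5.5·1 = 7; r = 6 − 7 = -1
x=2: V̂ = 1.5 + 5.5·2 = 12.5; r = 11 − 12.5 = -1.5
x=3: V̂ = 1.5 + 5.5·3 = 18; r = 16.5 − 18 = -1.5
x=4: V̂ = 1.5 + 5.5·4 = 23.5; r = 26 − 23.5 = 2.5
x=5: V̂ = 1.5 + 5.5·5 = 29; r = 28 − 29 = -1
x=6: V̂ = 1.5 + 5.5·6 = 34.5; r = 37.5 − 34.5 = 3
x=7: V̂ = 1.5 + 5.5·7 = 40; r = 42.5 − 40 = 2.5
x=8: V̂ = 1.5 + 5.5·8 = 45.5; r = 48 − 45.5 = 2.5
x=9: V̂ = 1.5 + 5.5·9 = 51; r = 48 − 51 = -3
x=10: V̂ = 1.5 + 5.5·10 = 56.5; r = 54 − 56.5 = -2.5

-1, -1.5, -1.5, 2.5, -1, 3, 2.5, 2.5, -3, -2.5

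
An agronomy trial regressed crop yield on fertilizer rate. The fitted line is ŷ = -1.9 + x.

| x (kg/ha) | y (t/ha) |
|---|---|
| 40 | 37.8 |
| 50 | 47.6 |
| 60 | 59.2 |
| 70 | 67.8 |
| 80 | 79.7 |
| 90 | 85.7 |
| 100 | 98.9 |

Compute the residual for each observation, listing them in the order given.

-0.3, -0.5, 1.1, -0.3, 1.6, -2.4, 0.8

x=40: ŷ = -1.9 + 40 = 38.1; e = 37.8 − 38.1 = -0.3
x=50: ŷ = -1.9 + 50 = 48.1; e = 47.6 − 48.1 = -0.5
x=60: ŷ = -1.9 + 60 = 58.1; e = 59.2 − 58.1 = 1.1
x=70: ŷ = -1.9 + 70 = 68.1; e = 67.8 − 68.1 = -0.3
x=80: ŷ = -1.9 + 80 = 78.1; e = 79.7 − 78.1 = 1.6
x=90: ŷ = -1.9 + 90 = 88.1; e = 85.7 − 88.1 = -2.4
x=100: ŷ = -1.9 + 100 = 98.1; e = 98.9 − 98.1 = 0.8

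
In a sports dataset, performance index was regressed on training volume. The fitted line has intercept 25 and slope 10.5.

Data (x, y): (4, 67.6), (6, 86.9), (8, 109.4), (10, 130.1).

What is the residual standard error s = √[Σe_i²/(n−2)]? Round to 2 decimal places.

x=4: ŷ = 25 + 10.5·4 = 67; e = 67.6 − 67 = 0.6
x=6: ŷ = 25 + 10.5·6 = 88; e = 86.9 − 88 = -1.1
x=8: ŷ = 25 + 10.5·8 = 109; e = 109.4 − 109 = 0.4
x=10: ŷ = 25 + 10.5·10 = 130; e = 130.1 − 130 = 0.1
SSE = 0.36 + 1.21 + 0.16 + 0.01 = 1.74
s = √(1.74/2) = √0.87 ≈ 0.93

s = 0.93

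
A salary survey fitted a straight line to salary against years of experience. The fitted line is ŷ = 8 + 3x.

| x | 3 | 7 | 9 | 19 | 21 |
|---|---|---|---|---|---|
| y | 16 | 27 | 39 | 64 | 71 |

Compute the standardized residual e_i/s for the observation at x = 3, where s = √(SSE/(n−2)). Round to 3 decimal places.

x=3: ŷ = 8 + 3·3 = 17; e = 16 − 17 = -1
x=7: ŷ = 8 + 3·7 = 29; e = 27 − 29 = -2
x=9: ŷ = 8 + 3·9 = 35; e = 39 − 35 = 4
x=19: ŷ = 8 + 3·19 = 65; e = 64 − 65 = -1
x=21: ŷ = 8 + 3·21 = 71; e = 71 − 71 = 0
SSE = 1 + 4 + 16 + 1 + 0 = 22
s = √(22/3) = 2.70801
e/s = -1 / 2.70801 = -0.369

-0.369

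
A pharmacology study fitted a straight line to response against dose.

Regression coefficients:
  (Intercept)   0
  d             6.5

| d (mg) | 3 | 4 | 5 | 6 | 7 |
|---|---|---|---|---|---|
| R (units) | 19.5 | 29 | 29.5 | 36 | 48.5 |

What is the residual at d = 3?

ŷ = 6.5·3 = 19.5
e = 19.5 − 19.5 = 0

e = 0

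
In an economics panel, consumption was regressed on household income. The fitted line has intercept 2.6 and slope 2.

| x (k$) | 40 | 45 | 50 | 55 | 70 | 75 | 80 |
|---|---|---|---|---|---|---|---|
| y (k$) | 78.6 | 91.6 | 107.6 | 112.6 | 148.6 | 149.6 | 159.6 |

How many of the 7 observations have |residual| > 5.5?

1

x=40: ŷ = 2.6 + 2·40 = 82.6; e = 78.6 − 82.6 = -4
x=45: ŷ = 2.6 + 2·45 = 92.6; e = 91.6 − 92.6 = -1
x=50: ŷ = 2.6 + 2·50 = 102.6; e = 107.6 − 102.6 = 5
x=55: ŷ = 2.6 + 2·55 = 112.6; e = 112.6 − 112.6 = 0
x=70: ŷ = 2.6 + 2·70 = 142.6; e = 148.6 − 142.6 = 6
x=75: ŷ = 2.6 + 2·75 = 152.6; e = 149.6 − 152.6 = -3
x=80: ŷ = 2.6 + 2·80 = 162.6; e = 159.6 − 162.6 = -3
|e| > 5.5: x=70 (|e|=6) → 1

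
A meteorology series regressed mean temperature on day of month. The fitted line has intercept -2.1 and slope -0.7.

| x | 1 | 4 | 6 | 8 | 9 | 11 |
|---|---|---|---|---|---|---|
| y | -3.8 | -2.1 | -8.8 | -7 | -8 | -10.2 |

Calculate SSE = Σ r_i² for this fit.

SSE = 15.9

x=1: ŷ = -2.1 − 0.7·1 = -2.8; r = -3.8 − (-2.8) = -1
x=4: ŷ = -2.1 − 0.7·4 = -4.9; r = -2.1 − (-4.9) = 2.8
x=6: ŷ = -2.1 − 0.7·6 = -6.3; r = -8.8 − (-6.3) = -2.5
x=8: ŷ = -2.1 − 0.7·8 = -7.7; r = -7 − (-7.7) = 0.7
x=9: ŷ = -2.1 − 0.7·9 = -8.4; r = -8 − (-8.4) = 0.4
x=11: ŷ = -2.1 − 0.7·11 = -9.8; r = -10.2 − (-9.8) = -0.4
SSE = 1 + 7.84 + 6.25 + 0.49 + 0.16 + 0.16 = 15.9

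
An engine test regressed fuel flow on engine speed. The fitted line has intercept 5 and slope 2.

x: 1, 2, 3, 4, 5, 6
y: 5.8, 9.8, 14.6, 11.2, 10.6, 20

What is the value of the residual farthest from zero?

x=1: ŷ = 5 + 2·1 = 7; r = 5.8 − 7 = -1.2
x=2: ŷ = 5 + 2·2 = 9; r = 9.8 − 9 = 0.8
x=3: ŷ = 5 + 2·3 = 11; r = 14.6 − 11 = 3.6
x=4: ŷ = 5 + 2·4 = 13; r = 11.2 − 13 = -1.8
x=5: ŷ = 5 + 2·5 = 15; r = 10.6 − 15 = -4.4
x=6: ŷ = 5 + 2·6 = 17; r = 20 − 17 = 3
Largest |r| is 4.4 at x = 5, residual -4.4.

r = -4.4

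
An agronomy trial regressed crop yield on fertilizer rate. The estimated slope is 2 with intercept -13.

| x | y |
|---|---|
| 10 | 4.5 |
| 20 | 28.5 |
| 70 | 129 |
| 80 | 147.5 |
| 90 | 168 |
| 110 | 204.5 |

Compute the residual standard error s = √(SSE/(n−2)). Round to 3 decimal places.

x=10: ŷ = -13 + 2·10 = 7; r = 4.5 − 7 = -2.5
x=20: ŷ = -13 + 2·20 = 27; r = 28.5 − 27 = 1.5
x=70: ŷ = -13 + 2·70 = 127; r = 129 − 127 = 2
x=80: ŷ = -13 + 2·80 = 147; r = 147.5 − 147 = 0.5
x=90: ŷ = -13 + 2·90 = 167; r = 168 − 167 = 1
x=110: ŷ = -13 + 2·110 = 207; r = 204.5 − 207 = -2.5
SSE = 6.25 + 2.25 + 4 + 0.25 + 1 + 6.25 = 20
s = √(20/4) = √5 ≈ 2.236

s = 2.236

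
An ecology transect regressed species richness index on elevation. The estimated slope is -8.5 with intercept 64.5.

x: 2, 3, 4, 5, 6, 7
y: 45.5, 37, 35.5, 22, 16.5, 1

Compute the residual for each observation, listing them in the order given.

-2, -2, 5, 0, 3, -4

x=2: ŷ = 64.5 − 8.5·2 = 47.5; e = 45.5 − 47.5 = -2
x=3: ŷ = 64.5 − 8.5·3 = 39; e = 37 − 39 = -2
x=4: ŷ = 64.5 − 8.5·4 = 30.5; e = 35.5 − 30.5 = 5
x=5: ŷ = 64.5 − 8.5·5 = 22; e = 22 − 22 = 0
x=6: ŷ = 64.5 − 8.5·6 = 13.5; e = 16.5 − 13.5 = 3
x=7: ŷ = 64.5 − 8.5·7 = 5; e = 1 − 5 = -4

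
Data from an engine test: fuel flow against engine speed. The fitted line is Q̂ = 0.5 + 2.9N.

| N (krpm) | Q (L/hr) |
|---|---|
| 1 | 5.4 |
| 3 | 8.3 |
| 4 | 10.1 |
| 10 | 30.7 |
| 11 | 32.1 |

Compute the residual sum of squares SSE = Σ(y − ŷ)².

N=1: Q̂ = 0.5 + 2.9·1 = 3.4; e = 5.4 − 3.4 = 2
N=3: Q̂ = 0.5 + 2.9·3 = 9.2; e = 8.3 − 9.2 = -0.9
N=4: Q̂ = 0.5 + 2.9·4 = 12.1; e = 10.1 − 12.1 = -2
N=10: Q̂ = 0.5 + 2.9·10 = 29.5; e = 30.7 − 29.5 = 1.2
N=11: Q̂ = 0.5 + 2.9·11 = 32.4; e = 32.1 − 32.4 = -0.3
SSE = 4 + 0.81 + 4 + 1.44 + 0.09 = 10.34

SSE = 10.34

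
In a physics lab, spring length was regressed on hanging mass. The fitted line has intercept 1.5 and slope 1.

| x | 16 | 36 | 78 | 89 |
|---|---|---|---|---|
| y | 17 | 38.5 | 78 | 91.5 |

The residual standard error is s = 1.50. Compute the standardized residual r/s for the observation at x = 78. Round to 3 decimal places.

ŷ = 1.5 + 78 = 79.5
r = 78 − 79.5 = -1.5
r/s = -1.5 / 1.50 = -1.000

-1.000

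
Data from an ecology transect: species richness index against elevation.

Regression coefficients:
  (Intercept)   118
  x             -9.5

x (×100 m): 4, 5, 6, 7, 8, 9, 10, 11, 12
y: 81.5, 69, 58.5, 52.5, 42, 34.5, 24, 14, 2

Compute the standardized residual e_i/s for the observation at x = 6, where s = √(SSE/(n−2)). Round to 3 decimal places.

-1.443

x=4: ŷ = 118 − 9.5·4 = 80; e = 81.5 − 80 = 1.5
x=5: ŷ = 118 − 9.5·5 = 70.5; e = 69 − 70.5 = -1.5
x=6: ŷ = 118 − 9.5·6 = 61; e = 58.5 − 61 = -2.5
x=7: ŷ = 118 − 9.5·7 = 51.5; e = 52.5 − 51.5 = 1
x=8: ŷ = 118 − 9.5·8 = 42; e = 42 − 42 = 0
x=9: ŷ = 118 − 9.5·9 = 32.5; e = 34.5 − 32.5 = 2
x=10: ŷ = 118 − 9.5·10 = 23; e = 24 − 23 = 1
x=11: ŷ = 118 − 9.5·11 = 13.5; e = 14 − 13.5 = 0.5
x=12: ŷ = 118 − 9.5·12 = 4; e = 2 − 4 = -2
SSE = 2.25 + 2.25 + 6.25 + 1 + 0 + 4 + 1 + 0.25 + 4 = 21
s = √(21/7) = 1.73205
e/s = -2.5 / 1.73205 = -1.443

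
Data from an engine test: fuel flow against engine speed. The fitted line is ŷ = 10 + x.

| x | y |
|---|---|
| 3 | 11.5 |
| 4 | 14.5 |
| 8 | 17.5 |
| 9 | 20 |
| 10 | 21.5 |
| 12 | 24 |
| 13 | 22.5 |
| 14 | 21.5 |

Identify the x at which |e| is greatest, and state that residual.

x = 14, e = -2.5

x=3: ŷ = 10 + 3 = 13; e = 11.5 − 13 = -1.5
x=4: ŷ = 10 + 4 = 14; e = 14.5 − 14 = 0.5
x=8: ŷ = 10 + 8 = 18; e = 17.5 − 18 = -0.5
x=9: ŷ = 10 + 9 = 19; e = 20 − 19 = 1
x=10: ŷ = 10 + 10 = 20; e = 21.5 − 20 = 1.5
x=12: ŷ = 10 + 12 = 22; e = 24 − 22 = 2
x=13: ŷ = 10 + 13 = 23; e = 22.5 − 23 = -0.5
x=14: ŷ = 10 + 14 = 24; e = 21.5 − 24 = -2.5
Largest |e| is 2.5 at x = 14, residual -2.5.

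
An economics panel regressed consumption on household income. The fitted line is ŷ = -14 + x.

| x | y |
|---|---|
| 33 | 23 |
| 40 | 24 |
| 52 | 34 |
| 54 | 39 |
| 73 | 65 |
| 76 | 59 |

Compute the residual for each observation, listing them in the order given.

4, -2, -4, -1, 6, -3

x=33: ŷ = -14 + 33 = 19; e = 23 − 19 = 4
x=40: ŷ = -14 + 40 = 26; e = 24 − 26 = -2
x=52: ŷ = -14 + 52 = 38; e = 34 − 38 = -4
x=54: ŷ = -14 + 54 = 40; e = 39 − 40 = -1
x=73: ŷ = -14 + 73 = 59; e = 65 − 59 = 6
x=76: ŷ = -14 + 76 = 62; e = 59 − 62 = -3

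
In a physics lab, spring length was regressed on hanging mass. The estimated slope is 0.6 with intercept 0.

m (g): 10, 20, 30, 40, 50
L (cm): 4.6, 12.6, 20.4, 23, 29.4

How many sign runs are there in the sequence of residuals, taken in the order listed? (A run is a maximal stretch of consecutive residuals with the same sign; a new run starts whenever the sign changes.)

m=10: ŷ = 0.6·10 = 6; r = 4.6 − 6 = -1.4
m=20: ŷ = 0.6·20 = 12; r = 12.6 − 12 = 0.6
m=30: ŷ = 0.6·30 = 18; r = 20.4 − 18 = 2.4
m=40: ŷ = 0.6·40 = 24; r = 23 − 24 = -1
m=50: ŷ = 0.6·50 = 30; r = 29.4 − 30 = -0.6
Signs: − + + − −
Runs: −×1, +×2, −×2 → 3

3 runs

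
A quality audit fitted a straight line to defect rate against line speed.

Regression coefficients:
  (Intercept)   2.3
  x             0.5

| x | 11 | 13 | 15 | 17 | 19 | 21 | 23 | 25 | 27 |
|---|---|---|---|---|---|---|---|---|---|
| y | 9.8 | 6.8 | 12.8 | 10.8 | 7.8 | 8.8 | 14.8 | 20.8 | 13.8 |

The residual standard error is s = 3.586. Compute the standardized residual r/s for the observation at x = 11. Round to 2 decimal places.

ŷ = 2.3 + 0.5·11 = 7.8
r = 9.8 − 7.8 = 2
r/s = 2 / 3.586 = 0.56

0.56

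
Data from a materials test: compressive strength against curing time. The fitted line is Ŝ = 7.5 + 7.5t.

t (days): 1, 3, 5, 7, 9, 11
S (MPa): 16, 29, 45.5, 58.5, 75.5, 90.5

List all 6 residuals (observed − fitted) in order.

t=1: Ŝ = 7.5 + 7.5·1 = 15; e = 16 − 15 = 1
t=3: Ŝ = 7.5 + 7.5·3 = 30; e = 29 − 30 = -1
t=5: Ŝ = 7.5 + 7.5·5 = 45; e = 45.5 − 45 = 0.5
t=7: Ŝ = 7.5 + 7.5·7 = 60; e = 58.5 − 60 = -1.5
t=9: Ŝ = 7.5 + 7.5·9 = 75; e = 75.5 − 75 = 0.5
t=11: Ŝ = 7.5 + 7.5·11 = 90; e = 90.5 − 90 = 0.5

1, -1, 0.5, -1.5, 0.5, 0.5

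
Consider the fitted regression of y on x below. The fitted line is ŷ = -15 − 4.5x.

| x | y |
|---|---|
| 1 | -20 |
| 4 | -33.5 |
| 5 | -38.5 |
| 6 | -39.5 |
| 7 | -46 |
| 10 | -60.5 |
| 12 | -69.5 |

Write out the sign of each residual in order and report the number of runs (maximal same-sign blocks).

3 runs

x=1: ŷ = -15 − 4.5·1 = -19.5; r = -20 − (-19.5) = -0.5
x=4: ŷ = -15 − 4.5·4 = -33; r = -33.5 − (-33) = -0.5
x=5: ŷ = -15 − 4.5·5 = -37.5; r = -38.5 − (-37.5) = -1
x=6: ŷ = -15 − 4.5·6 = -42; r = -39.5 − (-42) = 2.5
x=7: ŷ = -15 − 4.5·7 = -46.5; r = -46 − (-46.5) = 0.5
x=10: ŷ = -15 − 4.5·10 = -60; r = -60.5 − (-60) = -0.5
x=12: ŷ = -15 − 4.5·12 = -69; r = -69.5 − (-69) = -0.5
Signs: − − − + + − −
Runs: −×3, +×2, −×2 → 3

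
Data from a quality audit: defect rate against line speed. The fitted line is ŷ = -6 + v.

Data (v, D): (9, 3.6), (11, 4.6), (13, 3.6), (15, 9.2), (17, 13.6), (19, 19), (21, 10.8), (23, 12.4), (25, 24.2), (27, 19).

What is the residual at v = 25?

e = 5.2

ŷ = -6 + 25 = 19
e = 24.2 − 19 = 5.2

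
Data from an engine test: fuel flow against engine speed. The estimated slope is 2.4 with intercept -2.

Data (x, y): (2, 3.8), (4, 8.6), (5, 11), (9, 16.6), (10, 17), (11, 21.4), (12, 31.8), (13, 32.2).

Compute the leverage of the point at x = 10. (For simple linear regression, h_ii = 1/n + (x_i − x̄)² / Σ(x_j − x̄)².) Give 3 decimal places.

h = 0.152

x̄ = (2 + 4 + 5 + 9 + 10 + 11 + 12 + 13)/8 = 8.25
Σ(x − x̄)² = 39.0625 + 18.0625 + 10.5625 + 0.5625 + 3.0625 + 7.5625 + 14.0625 + 22.5625 = 115.5
h = 1/8 + (1.75)²/115.5 = 0.125 + 0.0265152 = 0.152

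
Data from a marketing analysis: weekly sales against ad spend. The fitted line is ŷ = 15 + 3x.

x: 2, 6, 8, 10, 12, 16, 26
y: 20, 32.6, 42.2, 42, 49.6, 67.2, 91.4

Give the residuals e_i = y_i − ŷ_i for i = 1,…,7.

x=2: ŷ = 15 + 3·2 = 21; e = 20 − 21 = -1
x=6: ŷ = 15 + 3·6 = 33; e = 32.6 − 33 = -0.4
x=8: ŷ = 15 + 3·8 = 39; e = 42.2 − 39 = 3.2
x=10: ŷ = 15 + 3·10 = 45; e = 42 − 45 = -3
x=12: ŷ = 15 + 3·12 = 51; e = 49.6 − 51 = -1.4
x=16: ŷ = 15 + 3·16 = 63; e = 67.2 − 63 = 4.2
x=26: ŷ = 15 + 3·26 = 93; e = 91.4 − 93 = -1.6

-1, -0.4, 3.2, -3, -1.4, 4.2, -1.6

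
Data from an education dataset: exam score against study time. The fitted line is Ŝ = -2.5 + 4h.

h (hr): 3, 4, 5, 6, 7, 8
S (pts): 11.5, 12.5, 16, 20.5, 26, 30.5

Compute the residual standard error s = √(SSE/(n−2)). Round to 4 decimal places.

s = 1.5411

h=3: Ŝ = -2.5 + 4·3 = 9.5; e = 11.5 − 9.5 = 2
h=4: Ŝ = -2.5 + 4·4 = 13.5; e = 12.5 − 13.5 = -1
h=5: Ŝ = -2.5 + 4·5 = 17.5; e = 16 − 17.5 = -1.5
h=6: Ŝ = -2.5 + 4·6 = 21.5; e = 20.5 − 21.5 = -1
h=7: Ŝ = -2.5 + 4·7 = 25.5; e = 26 − 25.5 = 0.5
h=8: Ŝ = -2.5 + 4·8 = 29.5; e = 30.5 − 29.5 = 1
SSE = 4 + 1 + 2.25 + 1 + 0.25 + 1 = 9.5
s = √(9.5/4) = √2.375 ≈ 1.5411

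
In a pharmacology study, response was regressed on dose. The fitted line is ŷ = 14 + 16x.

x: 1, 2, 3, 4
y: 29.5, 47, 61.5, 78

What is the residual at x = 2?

ŷ = 14 + 16·2 = 46
r = 47 − 46 = 1

r = 1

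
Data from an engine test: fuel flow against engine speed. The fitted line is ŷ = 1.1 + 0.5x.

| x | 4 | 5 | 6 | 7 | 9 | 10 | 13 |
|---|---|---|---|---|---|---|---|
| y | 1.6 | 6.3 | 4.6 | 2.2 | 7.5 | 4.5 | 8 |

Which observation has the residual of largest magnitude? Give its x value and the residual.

x=4: ŷ = 1.1 + 0.5·4 = 3.1; r = 1.6 − 3.1 = -1.5
x=5: ŷ = 1.1 + 0.5·5 = 3.6; r = 6.3 − 3.6 = 2.7
x=6: ŷ = 1.1 + 0.5·6 = 4.1; r = 4.6 − 4.1 = 0.5
x=7: ŷ = 1.1 + 0.5·7 = 4.6; r = 2.2 − 4.6 = -2.4
x=9: ŷ = 1.1 + 0.5·9 = 5.6; r = 7.5 − 5.6 = 1.9
x=10: ŷ = 1.1 + 0.5·10 = 6.1; r = 4.5 − 6.1 = -1.6
x=13: ŷ = 1.1 + 0.5·13 = 7.6; r = 8 − 7.6 = 0.4
Largest |r| is 2.7 at x = 5, residual 2.7.

x = 5, r = 2.7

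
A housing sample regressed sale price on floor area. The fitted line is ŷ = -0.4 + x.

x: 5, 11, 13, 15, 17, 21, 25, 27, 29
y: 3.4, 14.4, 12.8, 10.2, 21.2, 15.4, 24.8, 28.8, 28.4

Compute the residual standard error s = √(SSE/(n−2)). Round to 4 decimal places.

s = 3.5537

x=5: ŷ = -0.4 + 5 = 4.6; r = 3.4 − 4.6 = -1.2
x=11: ŷ = -0.4 + 11 = 10.6; r = 14.4 − 10.6 = 3.8
x=13: ŷ = -0.4 + 13 = 12.6; r = 12.8 − 12.6 = 0.2
x=15: ŷ = -0.4 + 15 = 14.6; r = 10.2 − 14.6 = -4.4
x=17: ŷ = -0.4 + 17 = 16.6; r = 21.2 − 16.6 = 4.6
x=21: ŷ = -0.4 + 21 = 20.6; r = 15.4 − 20.6 = -5.2
x=25: ŷ = -0.4 + 25 = 24.6; r = 24.8 − 24.6 = 0.2
x=27: ŷ = -0.4 + 27 = 26.6; r = 28.8 − 26.6 = 2.2
x=29: ŷ = -0.4 + 29 = 28.6; r = 28.4 − 28.6 = -0.2
SSE = 1.44 + 14.44 + 0.04 + 19.36 + 21.16 + 27.04 + 0.04 + 4.84 + 0.04 = 88.4
s = √(88.4/7) = √12.6286 ≈ 3.5537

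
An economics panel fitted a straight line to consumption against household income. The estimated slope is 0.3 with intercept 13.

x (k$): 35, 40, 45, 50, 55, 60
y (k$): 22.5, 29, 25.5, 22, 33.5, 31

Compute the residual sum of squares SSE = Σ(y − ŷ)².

SSE = 70

x=35: ŷ = 13 + 0.3·35 = 23.5; e = 22.5 − 23.5 = -1
x=40: ŷ = 13 + 0.3·40 = 25; e = 29 − 25 = 4
x=45: ŷ = 13 + 0.3·45 = 26.5; e = 25.5 − 26.5 = -1
x=50: ŷ = 13 + 0.3·50 = 28; e = 22 − 28 = -6
x=55: ŷ = 13 + 0.3·55 = 29.5; e = 33.5 − 29.5 = 4
x=60: ŷ = 13 + 0.3·60 = 31; e = 31 − 31 = 0
SSE = 1 + 16 + 1 + 36 + 16 + 0 = 70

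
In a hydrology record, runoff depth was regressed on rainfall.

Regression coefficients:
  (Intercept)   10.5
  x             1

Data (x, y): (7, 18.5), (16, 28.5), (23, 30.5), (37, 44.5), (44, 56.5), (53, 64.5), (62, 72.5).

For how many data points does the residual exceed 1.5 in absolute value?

x=7: ŷ = 10.5 + 7 = 17.5; e = 18.5 − 17.5 = 1
x=16: ŷ = 10.5 + 16 = 26.5; e = 28.5 − 26.5 = 2
x=23: ŷ = 10.5 + 23 = 33.5; e = 30.5 − 33.5 = -3
x=37: ŷ = 10.5 + 37 = 47.5; e = 44.5 − 47.5 = -3
x=44: ŷ = 10.5 + 44 = 54.5; e = 56.5 − 54.5 = 2
x=53: ŷ = 10.5 + 53 = 63.5; e = 64.5 − 63.5 = 1
x=62: ŷ = 10.5 + 62 = 72.5; e = 72.5 − 72.5 = 0
|e| > 1.5: x=16 (|e|=2), x=23 (|e|=3), x=37 (|e|=3), x=44 (|e|=2) → 4

4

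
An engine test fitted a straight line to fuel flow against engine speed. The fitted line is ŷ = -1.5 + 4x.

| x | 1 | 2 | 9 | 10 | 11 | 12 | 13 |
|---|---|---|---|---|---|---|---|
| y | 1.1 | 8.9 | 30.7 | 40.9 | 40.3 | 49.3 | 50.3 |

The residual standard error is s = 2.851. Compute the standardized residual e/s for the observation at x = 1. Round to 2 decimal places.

-0.49

ŷ = -1.5 + 4·1 = 2.5
e = 1.1 − 2.5 = -1.4
e/s = -1.4 / 2.851 = -0.49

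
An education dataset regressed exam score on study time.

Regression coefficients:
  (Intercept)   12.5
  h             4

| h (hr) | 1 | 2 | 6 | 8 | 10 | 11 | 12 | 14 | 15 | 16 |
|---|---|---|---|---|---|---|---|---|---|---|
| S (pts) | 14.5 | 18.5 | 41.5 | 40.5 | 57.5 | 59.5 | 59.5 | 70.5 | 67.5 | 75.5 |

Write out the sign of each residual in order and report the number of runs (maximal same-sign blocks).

7 runs

h=1: ŷ = 12.5 + 4·1 = 16.5; r = 14.5 − 16.5 = -2
h=2: ŷ = 12.5 + 4·2 = 20.5; r = 18.5 − 20.5 = -2
h=6: ŷ = 12.5 + 4·6 = 36.5; r = 41.5 − 36.5 = 5
h=8: ŷ = 12.5 + 4·8 = 44.5; r = 40.5 − 44.5 = -4
h=10: ŷ = 12.5 + 4·10 = 52.5; r = 57.5 − 52.5 = 5
h=11: ŷ = 12.5 + 4·11 = 56.5; r = 59.5 − 56.5 = 3
h=12: ŷ = 12.5 + 4·12 = 60.5; r = 59.5 − 60.5 = -1
h=14: ŷ = 12.5 + 4·14 = 68.5; r = 70.5 − 68.5 = 2
h=15: ŷ = 12.5 + 4·15 = 72.5; r = 67.5 − 72.5 = -5
h=16: ŷ = 12.5 + 4·16 = 76.5; r = 75.5 − 76.5 = -1
Signs: − − + − + + − + − −
Runs: −×2, +×1, −×1, +×2, −×1, +×1, −×2 → 7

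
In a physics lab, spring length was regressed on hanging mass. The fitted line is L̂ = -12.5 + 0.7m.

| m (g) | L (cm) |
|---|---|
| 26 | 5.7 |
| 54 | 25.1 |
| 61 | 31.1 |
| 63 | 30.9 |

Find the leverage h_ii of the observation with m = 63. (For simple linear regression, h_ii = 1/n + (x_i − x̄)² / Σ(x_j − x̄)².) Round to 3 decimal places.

m̄ = (26 + 54 + 61 + 63)/4 = 51
Σ(m − m̄)² = 625 + 9 + 100 + 144 = 878
h = 1/4 + (12)²/878 = 0.25 + 0.164009 = 0.414

h = 0.414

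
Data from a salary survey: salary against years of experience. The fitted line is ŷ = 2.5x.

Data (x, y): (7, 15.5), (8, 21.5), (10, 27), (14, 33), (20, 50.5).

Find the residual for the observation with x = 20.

r = 0.5

ŷ = 2.5·20 = 50
r = 50.5 − 50 = 0.5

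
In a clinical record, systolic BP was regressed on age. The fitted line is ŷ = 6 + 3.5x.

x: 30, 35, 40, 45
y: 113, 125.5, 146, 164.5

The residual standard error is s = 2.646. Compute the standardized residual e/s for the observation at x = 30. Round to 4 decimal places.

ŷ = 6 + 3.5·30 = 111
e = 113 − 111 = 2
e/s = 2 / 2.646 = 0.7559

0.7559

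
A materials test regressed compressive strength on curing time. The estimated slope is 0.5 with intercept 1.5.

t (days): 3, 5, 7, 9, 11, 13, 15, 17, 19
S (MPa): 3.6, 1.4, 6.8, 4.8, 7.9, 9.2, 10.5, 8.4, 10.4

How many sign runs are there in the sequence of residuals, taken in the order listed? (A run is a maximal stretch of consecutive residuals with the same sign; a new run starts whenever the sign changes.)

6 runs

t=3: Ŝ = 1.5 + 0.5·3 = 3; e = 3.6 − 3 = 0.6
t=5: Ŝ = 1.5 + 0.5·5 = 4; e = 1.4 − 4 = -2.6
t=7: Ŝ = 1.5 + 0.5·7 = 5; e = 6.8 − 5 = 1.8
t=9: Ŝ = 1.5 + 0.5·9 = 6; e = 4.8 − 6 = -1.2
t=11: Ŝ = 1.5 + 0.5·11 = 7; e = 7.9 − 7 = 0.9
t=13: Ŝ = 1.5 + 0.5·13 = 8; e = 9.2 − 8 = 1.2
t=15: Ŝ = 1.5 + 0.5·15 = 9; e = 10.5 − 9 = 1.5
t=17: Ŝ = 1.5 + 0.5·17 = 10; e = 8.4 − 10 = -1.6
t=19: Ŝ = 1.5 + 0.5·19 = 11; e = 10.4 − 11 = -0.6
Signs: + − + − + + + − −
Runs: +×1, −×1, +×1, −×1, +×3, −×2 → 6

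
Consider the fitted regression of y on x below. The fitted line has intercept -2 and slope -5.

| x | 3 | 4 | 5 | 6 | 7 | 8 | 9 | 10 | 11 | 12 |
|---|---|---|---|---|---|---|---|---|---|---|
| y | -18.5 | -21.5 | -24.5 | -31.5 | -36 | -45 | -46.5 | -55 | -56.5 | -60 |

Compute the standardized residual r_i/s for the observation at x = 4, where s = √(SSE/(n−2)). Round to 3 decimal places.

0.248

x=3: ŷ = -2 − 5·3 = -17; r = -18.5 − (-17) = -1.5
x=4: ŷ = -2 − 5·4 = -22; r = -21.5 − (-22) = 0.5
x=5: ŷ = -2 − 5·5 = -27; r = -24.5 − (-27) = 2.5
x=6: ŷ = -2 − 5·6 = -32; r = -31.5 − (-32) = 0.5
x=7: ŷ = -2 − 5·7 = -37; r = -36 − (-37) = 1
x=8: ŷ = -2 − 5·8 = -42; r = -45 − (-42) = -3
x=9: ŷ = -2 − 5·9 = -47; r = -46.5 − (-47) = 0.5
x=10: ŷ = -2 − 5·10 = -52; r = -55 − (-52) = -3
x=11: ŷ = -2 − 5·11 = -57; r = -56.5 − (-57) = 0.5
x=12: ŷ = -2 − 5·12 = -62; r = -60 − (-62) = 2
SSE = 2.25 + 0.25 + 6.25 + 0.25 + 1 + 9 + 0.25 + 9 + 0.25 + 4 = 32.5
s = √(32.5/8) = 2.01556
r/s = 0.5 / 2.01556 = 0.248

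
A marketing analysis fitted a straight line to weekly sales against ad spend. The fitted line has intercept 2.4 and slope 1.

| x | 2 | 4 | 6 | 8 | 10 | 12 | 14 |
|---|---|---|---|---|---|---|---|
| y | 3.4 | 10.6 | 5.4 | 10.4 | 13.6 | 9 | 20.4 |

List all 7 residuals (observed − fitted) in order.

x=2: ŷ = 2.4 + 2 = 4.4; r = 3.4 − 4.4 = -1
x=4: ŷ = 2.4 + 4 = 6.4; r = 10.6 − 6.4 = 4.2
x=6: ŷ = 2.4 + 6 = 8.4; r = 5.4 − 8.4 = -3
x=8: ŷ = 2.4 + 8 = 10.4; r = 10.4 − 10.4 = 0
x=10: ŷ = 2.4 + 10 = 12.4; r = 13.6 − 12.4 = 1.2
x=12: ŷ = 2.4 + 12 = 14.4; r = 9 − 14.4 = -5.4
x=14: ŷ = 2.4 + 14 = 16.4; r = 20.4 − 16.4 = 4

-1, 4.2, -3, 0, 1.2, -5.4, 4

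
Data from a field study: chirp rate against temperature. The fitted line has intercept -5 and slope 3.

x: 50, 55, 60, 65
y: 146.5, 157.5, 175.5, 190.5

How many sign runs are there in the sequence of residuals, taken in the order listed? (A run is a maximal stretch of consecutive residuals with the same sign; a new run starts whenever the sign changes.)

3 runs

x=50: ŷ = -5 + 3·50 = 145; r = 146.5 − 145 = 1.5
x=55: ŷ = -5 + 3·55 = 160; r = 157.5 − 160 = -2.5
x=60: ŷ = -5 + 3·60 = 175; r = 175.5 − 175 = 0.5
x=65: ŷ = -5 + 3·65 = 190; r = 190.5 − 190 = 0.5
Signs: + − + +
Runs: +×1, −×1, +×2 → 3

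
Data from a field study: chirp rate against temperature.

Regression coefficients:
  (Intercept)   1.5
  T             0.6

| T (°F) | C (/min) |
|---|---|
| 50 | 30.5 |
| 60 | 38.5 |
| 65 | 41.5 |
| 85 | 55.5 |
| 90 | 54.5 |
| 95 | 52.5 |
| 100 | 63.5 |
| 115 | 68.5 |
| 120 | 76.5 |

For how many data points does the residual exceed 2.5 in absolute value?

3

T=50: ŷ = 1.5 + 0.6·50 = 31.5; e = 30.5 − 31.5 = -1
T=60: ŷ = 1.5 + 0.6·60 = 37.5; e = 38.5 − 37.5 = 1
T=65: ŷ = 1.5 + 0.6·65 = 40.5; e = 41.5 − 40.5 = 1
T=85: ŷ = 1.5 + 0.6·85 = 52.5; e = 55.5 − 52.5 = 3
T=90: ŷ = 1.5 + 0.6·90 = 55.5; e = 54.5 − 55.5 = -1
T=95: ŷ = 1.5 + 0.6·95 = 58.5; e = 52.5 − 58.5 = -6
T=100: ŷ = 1.5 + 0.6·100 = 61.5; e = 63.5 − 61.5 = 2
T=115: ŷ = 1.5 + 0.6·115 = 70.5; e = 68.5 − 70.5 = -2
T=120: ŷ = 1.5 + 0.6·120 = 73.5; e = 76.5 − 73.5 = 3
|e| > 2.5: T=85 (|e|=3), T=95 (|e|=6), T=120 (|e|=3) → 3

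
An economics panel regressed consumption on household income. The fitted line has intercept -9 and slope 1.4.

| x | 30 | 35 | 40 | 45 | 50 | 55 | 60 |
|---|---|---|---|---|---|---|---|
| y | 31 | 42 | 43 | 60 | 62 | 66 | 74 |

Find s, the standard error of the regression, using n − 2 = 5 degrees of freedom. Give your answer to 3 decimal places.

s = 3.633

x=30: ŷ = -9 + 1.4·30 = 33; r = 31 − 33 = -2
x=35: ŷ = -9 + 1.4·35 = 40; r = 42 − 40 = 2
x=40: ŷ = -9 + 1.4·40 = 47; r = 43 − 47 = -4
x=45: ŷ = -9 + 1.4·45 = 54; r = 60 − 54 = 6
x=50: ŷ = -9 + 1.4·50 = 61; r = 62 − 61 = 1
x=55: ŷ = -9 + 1.4·55 = 68; r = 66 − 68 = -2
x=60: ŷ = -9 + 1.4·60 = 75; r = 74 − 75 = -1
SSE = 4 + 4 + 16 + 36 + 1 + 4 + 1 = 66
s = √(66/5) = √13.2 ≈ 3.633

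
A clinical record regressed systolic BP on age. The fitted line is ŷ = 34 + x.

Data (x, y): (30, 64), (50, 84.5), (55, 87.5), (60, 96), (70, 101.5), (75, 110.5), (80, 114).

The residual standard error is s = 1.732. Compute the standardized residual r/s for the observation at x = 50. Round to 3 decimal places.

ŷ = 34 + 50 = 84
r = 84.5 − 84 = 0.5
r/s = 0.5 / 1.732 = 0.289

0.289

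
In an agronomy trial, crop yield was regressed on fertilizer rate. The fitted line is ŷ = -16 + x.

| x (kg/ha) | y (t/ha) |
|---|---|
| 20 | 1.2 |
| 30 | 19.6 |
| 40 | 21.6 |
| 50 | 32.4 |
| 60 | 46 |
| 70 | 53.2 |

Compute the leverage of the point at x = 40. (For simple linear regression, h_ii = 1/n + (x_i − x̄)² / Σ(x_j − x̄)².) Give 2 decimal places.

x̄ = (20 + 30 + 40 + 50 + 60 + 70)/6 = 45
Σ(x − x̄)² = 625 + 225 + 25 + 25 + 225 + 625 = 1750
h = 1/6 + (-5)²/1750 = 0.166667 + 0.0142857 = 0.18

h = 0.18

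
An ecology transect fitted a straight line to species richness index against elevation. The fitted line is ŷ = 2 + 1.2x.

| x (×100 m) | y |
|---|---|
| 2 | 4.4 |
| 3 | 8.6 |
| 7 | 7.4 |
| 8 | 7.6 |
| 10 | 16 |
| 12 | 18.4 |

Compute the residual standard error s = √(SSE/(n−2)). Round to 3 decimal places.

s = 3.240

x=2: ŷ = 2 + 1.2·2 = 4.4; r = 4.4 − 4.4 = 0
x=3: ŷ = 2 + 1.2·3 = 5.6; r = 8.6 − 5.6 = 3
x=7: ŷ = 2 + 1.2·7 = 10.4; r = 7.4 − 10.4 = -3
x=8: ŷ = 2 + 1.2·8 = 11.6; r = 7.6 − 11.6 = -4
x=10: ŷ = 2 + 1.2·10 = 14; r = 16 − 14 = 2
x=12: ŷ = 2 + 1.2·12 = 16.4; r = 18.4 − 16.4 = 2
SSE = 0 + 9 + 9 + 16 + 4 + 4 = 42
s = √(42/4) = √10.5 ≈ 3.240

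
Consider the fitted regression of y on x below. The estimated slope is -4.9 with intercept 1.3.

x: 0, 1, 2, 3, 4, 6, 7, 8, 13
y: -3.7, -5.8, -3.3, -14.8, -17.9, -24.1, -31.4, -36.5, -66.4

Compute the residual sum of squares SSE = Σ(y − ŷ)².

x=0: ŷ = 1.3 − 4.9·0 = 1.3; r = -3.7 − 1.3 = -5
x=1: ŷ = 1.3 − 4.9·1 = -3.6; r = -5.8 − (-3.6) = -2.2
x=2: ŷ = 1.3 − 4.9·2 = -8.5; r = -3.3 − (-8.5) = 5.2
x=3: ŷ = 1.3 − 4.9·3 = -13.4; r = -14.8 − (-13.4) = -1.4
x=4: ŷ = 1.3 − 4.9·4 = -18.3; r = -17.9 − (-18.3) = 0.4
x=6: ŷ = 1.3 − 4.9·6 = -28.1; r = -24.1 − (-28.1) = 4
x=7: ŷ = 1.3 − 4.9·7 = -33; r = -31.4 − (-33) = 1.6
x=8: ŷ = 1.3 − 4.9·8 = -37.9; r = -36.5 − (-37.9) = 1.4
x=13: ŷ = 1.3 − 4.9·13 = -62.4; r = -66.4 − (-62.4) = -4
SSE = 25 + 4.84 + 27.04 + 1.96 + 0.16 + 16 + 2.56 + 1.96 + 16 = 95.52

SSE = 95.52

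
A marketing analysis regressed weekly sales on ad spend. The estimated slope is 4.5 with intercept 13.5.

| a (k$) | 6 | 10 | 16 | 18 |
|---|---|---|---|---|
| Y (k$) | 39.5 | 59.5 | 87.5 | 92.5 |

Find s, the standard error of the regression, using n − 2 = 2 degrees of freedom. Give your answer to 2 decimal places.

a=6: ŷ = 13.5 + 4.5·6 = 40.5; e = 39.5 − 40.5 = -1
a=10: ŷ = 13.5 + 4.5·10 = 58.5; e = 59.5 − 58.5 = 1
a=16: ŷ = 13.5 + 4.5·16 = 85.5; e = 87.5 − 85.5 = 2
a=18: ŷ = 13.5 + 4.5·18 = 94.5; e = 92.5 − 94.5 = -2
SSE = 1 + 1 + 4 + 4 = 10
s = √(10/2) = √5 ≈ 2.24

s = 2.24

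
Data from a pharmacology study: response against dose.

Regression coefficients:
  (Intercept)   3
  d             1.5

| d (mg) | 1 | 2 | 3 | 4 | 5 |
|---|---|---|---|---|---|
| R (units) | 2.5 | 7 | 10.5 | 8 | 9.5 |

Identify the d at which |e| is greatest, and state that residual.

d=1: R̂ = 3 + 1.5·1 = 4.5; e = 2.5 − 4.5 = -2
d=2: R̂ = 3 + 1.5·2 = 6; e = 7 − 6 = 1
d=3: R̂ = 3 + 1.5·3 = 7.5; e = 10.5 − 7.5 = 3
d=4: R̂ = 3 + 1.5·4 = 9; e = 8 − 9 = -1
d=5: R̂ = 3 + 1.5·5 = 10.5; e = 9.5 − 10.5 = -1
Largest |e| is 3 at d = 3, residual 3.

d = 3, e = 3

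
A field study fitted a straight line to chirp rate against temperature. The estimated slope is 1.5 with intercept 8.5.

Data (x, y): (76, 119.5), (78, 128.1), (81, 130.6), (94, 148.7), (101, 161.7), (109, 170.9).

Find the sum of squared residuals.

SSE = 20.86

x=76: ŷ = 8.5 + 1.5·76 = 122.5; e = 119.5 − 122.5 = -3
x=78: ŷ = 8.5 + 1.5·78 = 125.5; e = 128.1 − 125.5 = 2.6
x=81: ŷ = 8.5 + 1.5·81 = 130; e = 130.6 − 130 = 0.6
x=94: ŷ = 8.5 + 1.5·94 = 149.5; e = 148.7 − 149.5 = -0.8
x=101: ŷ = 8.5 + 1.5·101 = 160; e = 161.7 − 160 = 1.7
x=109: ŷ = 8.5 + 1.5·109 = 172; e = 170.9 − 172 = -1.1
SSE = 9 + 6.76 + 0.36 + 0.64 + 2.89 + 1.21 = 20.86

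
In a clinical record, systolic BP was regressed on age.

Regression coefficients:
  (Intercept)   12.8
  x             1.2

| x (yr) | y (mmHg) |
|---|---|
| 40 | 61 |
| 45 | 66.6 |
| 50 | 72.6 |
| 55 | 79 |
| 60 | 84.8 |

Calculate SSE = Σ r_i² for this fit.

SSE = 0.16

x=40: ŷ = 12.8 + 1.2·40 = 60.8; r = 61 − 60.8 = 0.2
x=45: ŷ = 12.8 + 1.2·45 = 66.8; r = 66.6 − 66.8 = -0.2
x=50: ŷ = 12.8 + 1.2·50 = 72.8; r = 72.6 − 72.8 = -0.2
x=55: ŷ = 12.8 + 1.2·55 = 78.8; r = 79 − 78.8 = 0.2
x=60: ŷ = 12.8 + 1.2·60 = 84.8; r = 84.8 − 84.8 = 0
SSE = 0.04 + 0.04 + 0.04 + 0.04 + 0 = 0.16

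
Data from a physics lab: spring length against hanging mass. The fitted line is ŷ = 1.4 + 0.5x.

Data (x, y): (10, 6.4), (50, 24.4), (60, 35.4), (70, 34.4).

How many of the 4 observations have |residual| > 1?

3

x=10: ŷ = 1.4 + 0.5·10 = 6.4; r = 6.4 − 6.4 = 0
x=50: ŷ = 1.4 + 0.5·50 = 26.4; r = 24.4 − 26.4 = -2
x=60: ŷ = 1.4 + 0.5·60 = 31.4; r = 35.4 − 31.4 = 4
x=70: ŷ = 1.4 + 0.5·70 = 36.4; r = 34.4 − 36.4 = -2
|r| > 1: x=50 (|r|=2), x=60 (|r|=4), x=70 (|r|=2) → 3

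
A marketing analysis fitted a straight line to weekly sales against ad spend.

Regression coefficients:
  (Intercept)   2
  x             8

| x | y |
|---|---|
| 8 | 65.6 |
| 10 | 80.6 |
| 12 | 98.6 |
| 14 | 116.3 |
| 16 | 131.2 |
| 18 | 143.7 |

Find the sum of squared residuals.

SSE = 14.5

x=8: ŷ = 2 + 8·8 = 66; r = 65.6 − 66 = -0.4
x=10: ŷ = 2 + 8·10 = 82; r = 80.6 − 82 = -1.4
x=12: ŷ = 2 + 8·12 = 98; r = 98.6 − 98 = 0.6
x=14: ŷ = 2 + 8·14 = 114; r = 116.3 − 114 = 2.3
x=16: ŷ = 2 + 8·16 = 130; r = 131.2 − 130 = 1.2
x=18: ŷ = 2 + 8·18 = 146; r = 143.7 − 146 = -2.3
SSE = 0.16 + 1.96 + 0.36 + 5.29 + 1.44 + 5.29 = 14.5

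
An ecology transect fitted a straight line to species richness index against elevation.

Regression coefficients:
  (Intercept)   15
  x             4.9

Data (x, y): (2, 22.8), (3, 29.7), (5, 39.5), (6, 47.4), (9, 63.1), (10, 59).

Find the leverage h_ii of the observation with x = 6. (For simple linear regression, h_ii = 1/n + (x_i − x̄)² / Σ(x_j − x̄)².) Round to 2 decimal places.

x̄ = (2 + 3 + 5 + 6 + 9 + 10)/6 = 5.83333
Σ(x − x̄)² = 14.6944 + 8.02778 + 0.694444 + 0.0277778 + 10.0278 + 17.3611 = 50.8333
h = 1/6 + (0.166667)²/50.8333 = 0.166667 + 0.000546448 = 0.17

h = 0.17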